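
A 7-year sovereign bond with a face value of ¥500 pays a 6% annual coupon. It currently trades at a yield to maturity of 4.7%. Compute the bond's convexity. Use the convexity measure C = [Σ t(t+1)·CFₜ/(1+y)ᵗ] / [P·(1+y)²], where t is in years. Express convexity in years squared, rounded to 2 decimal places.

With y = 0.047:
  t   CF        PV=CF/(1+0.047)^t    t·PV        t(t+1)·PV
  1        30.00        28.6533        28.6533          57.3066
  2        30.00        27.3670        54.7341         164.2023
  3        30.00        26.1385        78.4156         313.6624
  4        30.00        24.9652        99.8607         499.3034
  5        30.00        23.8445       119.2224         715.3344
  6        30.00        22.7741       136.6446         956.5121
  7       530.00       384.2812     2,689.9682      21,519.7452
  Σ                    538.0238     3,207.4988      24,226.0663
P = 538.0238.
Convexity = Σ t(t+1)·PV / [P·(1+y)²] = 24,226.0663 / (538.0238 × 1.096209) = 41.07599.

41.08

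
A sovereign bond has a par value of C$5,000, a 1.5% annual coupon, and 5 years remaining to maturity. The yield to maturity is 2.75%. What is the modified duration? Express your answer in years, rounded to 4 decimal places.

4.7194 years

Periodic yield y = 0.0275. First find Macaulay duration:
  t   CF        PV=CF/(1+0.0275)^t    t·PV
  1        75.00        72.9927        72.9927
  2        75.00        71.0391       142.0782
  3        75.00        69.1378       207.4135
  4        75.00        67.2874       269.1497
  5     5,075.00     4,431.2565    22,156.2827
  Σ                  4,711.7136    22,847.9169
P = 4,711.7136; Macaulay duration = 22,847.9169 / 4,711.7136 = 4.84917 years.
Modified duration = D_Mac / (1 + y) = 4.84917 / 1.0275 = 4.71939 years.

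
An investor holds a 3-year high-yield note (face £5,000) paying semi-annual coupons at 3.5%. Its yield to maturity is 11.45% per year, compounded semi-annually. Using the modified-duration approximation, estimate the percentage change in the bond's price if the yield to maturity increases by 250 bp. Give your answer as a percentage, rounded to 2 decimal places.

-6.75%

Periodic yield y = 0.05725. Modified duration first:
  t   CF        PV=CF/(1+0.05725)^t    t·PV
  1        87.50        82.7619        82.7619
  2        87.50        78.2803       156.5607
  3        87.50        74.0415       222.1244
  4        87.50        70.0321       280.1285
  5        87.50        66.2399       331.1994
  6     5,087.50     3,642.8246    21,856.9475
  Σ                  4,014.1803    22,929.7224
P = 4,014.1803; D_Mac = 5.71218 half-year periods = 2.85609 yrs; D_mod = 2.85609/(1+0.05725) = 2.70143 yrs.
ΔP/P ≈ -D_mod · Δy = -2.70143 × (+0.025) = -0.067536 = -6.7536%.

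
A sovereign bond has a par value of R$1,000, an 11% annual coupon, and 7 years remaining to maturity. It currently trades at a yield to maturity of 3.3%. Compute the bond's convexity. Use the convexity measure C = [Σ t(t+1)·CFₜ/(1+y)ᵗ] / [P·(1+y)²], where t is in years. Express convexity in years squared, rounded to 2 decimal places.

38.20

With y = 0.033:
  t   CF        PV=CF/(1+0.033)^t    t·PV        t(t+1)·PV
  1       110.00       106.4860       106.4860         212.9719
  2       110.00       103.0842       206.1684         618.5051
  3       110.00        99.7911       299.3732       1,197.4930
  4       110.00        96.6032       386.4127       1,932.0635
  5       110.00        93.5171       467.5856       2,805.5133
  6       110.00        90.5296       543.1778       3,802.2446
  7     1,110.00       884.3430     6,190.4008      49,523.2064
  Σ                  1,474.3541     8,199.6044      60,091.9977
P = 1,474.3541.
Convexity = Σ t(t+1)·PV / [P·(1+y)²] = 60,091.9977 / (1,474.3541 × 1.067089) = 38.19568.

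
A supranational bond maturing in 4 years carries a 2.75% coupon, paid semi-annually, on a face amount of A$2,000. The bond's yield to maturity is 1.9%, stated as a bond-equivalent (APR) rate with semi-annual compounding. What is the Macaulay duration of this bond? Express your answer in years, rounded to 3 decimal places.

Periodic yield y = 0.0095. Discount each cash flow and weight by its period:
  t   CF        PV=CF/(1+0.0095)^t    t·PV
  1        27.50        27.2412        27.2412
  2        27.50        26.9849        53.9697
  3        27.50        26.7309        80.1927
  4        27.50        26.4794       105.9174
  5        27.50        26.2302       131.1508
  6        27.50        25.9833       155.9000
  7        27.50        25.7388       180.1717
  8     2,027.50     1,879.7941    15,038.3526
  Σ                  2,065.1827    15,772.8961
Price P = Σ PV = 2,065.1827.
Macaulay duration = Σ(t·PV) / P = 15,772.8961 / 2,065.1827 = 7.63753 half-year periods.
In years: 7.63753 / 2 = 3.81877 years.

3.819 years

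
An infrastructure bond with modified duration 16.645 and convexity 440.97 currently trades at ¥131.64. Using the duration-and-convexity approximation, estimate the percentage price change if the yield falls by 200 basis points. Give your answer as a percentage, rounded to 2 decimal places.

+42.11%

Duration effect: -D_mod·Δy = -16.645 × (-0.02) = +0.332900
Convexity effect: ½·C·(Δy)² = 0.5 × 440.97 × (-0.02)² = +0.0881940
ΔP/P ≈ +0.332900 + 0.0881940 = +0.421094
= +42.1094%.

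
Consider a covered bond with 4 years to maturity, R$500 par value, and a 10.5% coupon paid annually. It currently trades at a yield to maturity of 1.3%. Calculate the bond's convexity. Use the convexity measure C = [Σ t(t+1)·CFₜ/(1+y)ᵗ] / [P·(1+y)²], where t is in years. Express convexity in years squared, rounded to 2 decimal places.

16.54

With y = 0.013:
  t   CF        PV=CF/(1+0.013)^t    t·PV        t(t+1)·PV
  1        52.50        51.8263        51.8263         103.6525
  2        52.50        51.1612       102.3223         306.9670
  3        52.50        50.5046       151.5138         606.0552
  4       552.50       524.6800     2,098.7200      10,493.5998
  Σ                    678.1720     2,404.3824      11,510.2745
P = 678.1720.
Convexity = Σ t(t+1)·PV / [P·(1+y)²] = 11,510.2745 / (678.1720 × 1.026169) = 16.53967.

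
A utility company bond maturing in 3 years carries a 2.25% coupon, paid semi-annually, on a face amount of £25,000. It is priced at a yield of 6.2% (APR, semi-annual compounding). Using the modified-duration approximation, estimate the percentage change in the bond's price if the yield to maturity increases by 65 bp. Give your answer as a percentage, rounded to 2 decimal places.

Periodic yield y = 0.031. Modified duration first:
  t   CF        PV=CF/(1+0.031)^t    t·PV
  1       281.25       272.7934       272.7934
  2       281.25       264.5911       529.1822
  3       281.25       256.6354       769.9062
  4       281.25       248.9189       995.6756
  5       281.25       241.4344     1,207.1722
  6    25,281.25    21,049.7311   126,298.3864
  Σ                 22,334.1043   130,073.1159
P = 22,334.1043; D_Mac = 5.82397 half-year periods = 2.91198 yrs; D_mod = 2.91198/(1+0.031) = 2.82443 yrs.
ΔP/P ≈ -D_mod · Δy = -2.82443 × (+0.0065) = -0.018359 = -1.8359%.

-1.84%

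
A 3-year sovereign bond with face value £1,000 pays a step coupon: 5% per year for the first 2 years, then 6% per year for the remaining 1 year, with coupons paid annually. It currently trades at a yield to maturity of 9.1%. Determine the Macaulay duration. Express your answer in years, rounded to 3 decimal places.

Periodic yield y = 0.091. Discount each cash flow and weight by its year:
  t   CF        PV=CF/(1+0.091)^t    t·PV
  1        50.00        45.8295        45.8295
  2        50.00        42.0069        84.0138
  3     1,060.00       816.2658     2,448.7975
  Σ                    904.1022     2,578.6408
Price P = Σ PV = 904.1022.
Macaulay duration = Σ(t·PV) / P = 2,578.6408 / 904.1022 = 2.85216 years.

2.852 years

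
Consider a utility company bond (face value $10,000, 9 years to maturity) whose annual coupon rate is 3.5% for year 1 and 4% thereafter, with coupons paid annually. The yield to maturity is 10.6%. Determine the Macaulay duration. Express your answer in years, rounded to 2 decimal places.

7.38 years

Periodic yield y = 0.106. Discount each cash flow and weight by its year:
  t   CF        PV=CF/(1+0.106)^t    t·PV
  1       350.00       316.4557       316.4557
  2       400.00       327.0015       654.0030
  3       400.00       295.6614       886.9842
  4       400.00       267.3249     1,069.2998
  5       400.00       241.7043     1,208.5214
  6       400.00       218.5391     1,311.2348
  7       400.00       197.5942     1,383.1591
  8       400.00       178.6566     1,429.2525
  9    10,400.00     4,199.8830    37,798.9474
  Σ                  6,242.8207    46,057.8579
Price P = Σ PV = 6,242.8207.
Macaulay duration = Σ(t·PV) / P = 46,057.8579 / 6,242.8207 = 7.37773 years.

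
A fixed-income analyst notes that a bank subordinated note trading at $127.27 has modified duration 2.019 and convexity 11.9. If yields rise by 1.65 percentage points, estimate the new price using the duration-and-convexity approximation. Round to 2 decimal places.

$123.24

Duration effect: -D_mod·Δy = -2.019 × (+0.0165) = -0.0333135
Convexity effect: ½·C·(Δy)² = 0.5 × 11.9 × (0.0165)² = +0.0016198875
ΔP/P ≈ -0.0333135 + 0.0016198875 = -0.0316936125
New price ≈ 127.27 × (1 - 0.0316936125) = 123.236353937125.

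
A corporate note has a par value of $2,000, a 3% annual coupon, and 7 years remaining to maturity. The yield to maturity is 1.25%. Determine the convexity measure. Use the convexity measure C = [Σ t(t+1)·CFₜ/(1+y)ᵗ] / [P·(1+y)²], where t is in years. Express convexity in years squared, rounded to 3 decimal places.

With y = 0.0125:
  t   CF        PV=CF/(1+0.0125)^t    t·PV        t(t+1)·PV
  1        60.00        59.2593        59.2593         118.5185
  2        60.00        58.5277       117.0553         351.1660
  3        60.00        57.8051       173.4153         693.6612
  4        60.00        57.0915       228.3658       1,141.8291
  5        60.00        56.3866       281.9331       1,691.5987
  6        60.00        55.6905       334.1430       2,339.0007
  7     2,060.00     1,888.4348    13,219.0437     105,752.3493
  Σ                  2,233.1954    14,413.2155     112,088.1236
P = 2,233.1954.
Convexity = Σ t(t+1)·PV / [P·(1+y)²] = 112,088.1236 / (2,233.1954 × 1.025156) = 48.96016.

48.960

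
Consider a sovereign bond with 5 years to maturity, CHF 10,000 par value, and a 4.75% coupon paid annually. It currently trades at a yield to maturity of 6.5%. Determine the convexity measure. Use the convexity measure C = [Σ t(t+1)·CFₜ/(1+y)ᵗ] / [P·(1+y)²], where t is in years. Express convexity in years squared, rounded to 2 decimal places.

With y = 0.065:
  t   CF        PV=CF/(1+0.065)^t    t·PV        t(t+1)·PV
  1       475.00       446.0094       446.0094         892.0188
  2       475.00       418.7882       837.5763       2,512.7290
  3       475.00       393.2283     1,179.6850       4,718.7398
  4       475.00       369.2285     1,476.9139       7,384.5694
  5    10,475.00     7,645.5018    38,227.5088     229,365.0529
  Σ                  9,272.7561    42,167.6933     244,873.1098
P = 9,272.7561.
Convexity = Σ t(t+1)·PV / [P·(1+y)²] = 244,873.1098 / (9,272.7561 × 1.134225) = 23.28268.

23.28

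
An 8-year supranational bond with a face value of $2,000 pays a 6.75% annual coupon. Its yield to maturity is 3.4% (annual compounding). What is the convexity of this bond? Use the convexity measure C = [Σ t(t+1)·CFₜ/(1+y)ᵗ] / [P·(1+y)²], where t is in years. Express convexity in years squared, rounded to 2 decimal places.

With y = 0.034:
  t   CF        PV=CF/(1+0.034)^t    t·PV        t(t+1)·PV
  1       135.00       130.5609       130.5609         261.1219
  2       135.00       126.2678       252.5356         757.6069
  3       135.00       122.1159       366.3476       1,465.3906
  4       135.00       118.1005       472.4019       2,362.0093
  5       135.00       114.2171       571.0854       3,426.5126
  6       135.00       110.4614       662.7684       4,639.3787
  7       135.00       106.8292       747.8044       5,982.4355
  8     2,135.00     1,633.9305    13,071.4437     117,642.9932
  Σ                  2,462.4832    16,274.9480     136,537.4487
P = 2,462.4832.
Convexity = Σ t(t+1)·PV / [P·(1+y)²] = 136,537.4487 / (2,462.4832 × 1.069156) = 51.86059.

51.86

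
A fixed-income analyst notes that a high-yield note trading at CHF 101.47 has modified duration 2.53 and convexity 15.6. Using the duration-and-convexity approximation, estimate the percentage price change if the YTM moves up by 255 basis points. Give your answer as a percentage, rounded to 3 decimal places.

Duration effect: -D_mod·Δy = -2.53 × (+0.0255) = -0.064515
Convexity effect: ½·C·(Δy)² = 0.5 × 15.6 × (0.0255)² = +0.00507195
ΔP/P ≈ -0.064515 + 0.00507195 = -0.05944305
= -5.944305%.

-5.944%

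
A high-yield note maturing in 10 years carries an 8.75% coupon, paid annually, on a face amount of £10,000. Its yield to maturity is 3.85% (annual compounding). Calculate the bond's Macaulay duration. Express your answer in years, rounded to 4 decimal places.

Periodic yield y = 0.0385. Discount each cash flow and weight by its year:
  t   CF        PV=CF/(1+0.0385)^t    t·PV
  1       875.00       842.5614       842.5614
  2       875.00       811.3254     1,622.6507
  3       875.00       781.2473     2,343.7420
  4       875.00       752.2844     3,009.1376
  5       875.00       724.3952     3,621.9759
  6       875.00       697.5399     4,185.2393
  7       875.00       671.6802     4,701.7614
  8       875.00       646.7792     5,174.2336
  9       875.00       622.8013     5,605.2121
  10   10,875.00     7,453.5687    74,535.6867
  Σ                 14,004.1830   105,642.2007
Price P = Σ PV = 14,004.1830.
Macaulay duration = Σ(t·PV) / P = 105,642.2007 / 14,004.1830 = 7.54362 years.

7.5436 years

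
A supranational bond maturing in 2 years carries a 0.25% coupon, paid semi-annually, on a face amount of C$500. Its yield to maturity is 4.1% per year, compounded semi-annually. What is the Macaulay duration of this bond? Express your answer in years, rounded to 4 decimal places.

1.9961 years

Periodic yield y = 0.0205. Discount each cash flow and weight by its period:
  t   CF        PV=CF/(1+0.0205)^t    t·PV
  1        0.625         0.6124         0.6124
  2        0.625         0.6001         1.2003
  3        0.625         0.5881         1.7643
  4      500.625       461.5944     1,846.3775
  Σ                    463.3950     1,849.9544
Price P = Σ PV = 463.3950.
Macaulay duration = Σ(t·PV) / P = 1,849.9544 / 463.3950 = 3.99218 half-year periods.
In years: 3.99218 / 2 = 1.99609 years.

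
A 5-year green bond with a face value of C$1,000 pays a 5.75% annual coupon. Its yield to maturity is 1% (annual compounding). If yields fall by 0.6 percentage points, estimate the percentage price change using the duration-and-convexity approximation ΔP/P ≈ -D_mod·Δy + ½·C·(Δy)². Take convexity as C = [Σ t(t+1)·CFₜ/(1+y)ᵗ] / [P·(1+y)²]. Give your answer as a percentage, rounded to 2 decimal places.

+2.74%

With y = 0.01:
  t   CF        PV=CF/(1+0.01)^t    t·PV        t(t+1)·PV
  1        57.50        56.9307        56.9307         113.8614
  2        57.50        56.3670       112.7340         338.2021
  3        57.50        55.8089       167.4268         669.7072
  4        57.50        55.2564       221.0255       1,105.1274
  5     1,057.50     1,006.1750     5,030.8748      30,185.2489
  Σ                  1,230.5380     5,588.9918      32,412.1471
P = 1,230.5380; D_Mac = 4.54191 yrs; D_mod = 4.49694 yrs; C = 25.82082.
Duration effect: -4.49694 × (-0.006) = +0.026982
Convexity effect: 0.5 × 25.82082 × (-0.006)² = +0.0004648
ΔP/P ≈ +0.026982 + 0.0004648 = +0.027446 = +2.7446%.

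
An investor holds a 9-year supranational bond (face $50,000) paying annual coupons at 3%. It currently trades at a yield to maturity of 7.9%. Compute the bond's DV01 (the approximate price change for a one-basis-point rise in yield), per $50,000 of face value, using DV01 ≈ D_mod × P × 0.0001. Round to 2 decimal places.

Periodic yield y = 0.079.
  t   CF        PV=CF/(1+0.079)^t    t·PV
  1     1,500.00     1,390.1761     1,390.1761
  2     1,500.00     1,288.3930     2,576.7861
  3     1,500.00     1,194.0621     3,582.1864
  4     1,500.00     1,106.6377     4,426.5510
  5     1,500.00     1,025.6142     5,128.0711
  6     1,500.00       950.5229     5,703.1375
  7     1,500.00       880.9295     6,166.5064
  8     1,500.00       816.4314     6,531.4512
  9    51,500.00    25,978.5093   233,806.5838
  Σ                 34,631.2763   269,311.4496
P = 34,631.2763; D_Mac = 7.77654 yrs; D_mod = 7.20717 yrs.
DV01 ≈ 7.20717 × 34,631.2763 × 0.0001 = 24.959356.

$24.96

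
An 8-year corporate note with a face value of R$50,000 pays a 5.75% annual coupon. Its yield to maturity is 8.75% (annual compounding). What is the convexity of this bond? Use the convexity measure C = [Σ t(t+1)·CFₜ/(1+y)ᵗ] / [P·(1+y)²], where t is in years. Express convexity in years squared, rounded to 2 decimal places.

45.77

With y = 0.0875:
  t   CF        PV=CF/(1+0.0875)^t    t·PV        t(t+1)·PV
  1     2,875.00     2,643.6782     2,643.6782       5,287.3563
  2     2,875.00     2,430.9684     4,861.9368      14,585.8105
  3     2,875.00     2,235.3733     6,706.1198      26,824.4792
  4     2,875.00     2,055.5156     8,222.0626      41,110.3129
  5     2,875.00     1,890.1293     9,450.6466      56,703.8798
  6     2,875.00     1,738.0500    10,428.2997      72,998.0982
  7     2,875.00     1,598.2069    11,187.4480      89,499.5840
  8    52,875.00    27,028.1459   216,225.1676   1,946,026.5082
  Σ                 41,620.0676   269,725.3593   2,253,036.0291
P = 41,620.0676.
Convexity = Σ t(t+1)·PV / [P·(1+y)²] = 2,253,036.0291 / (41,620.0676 × 1.182656) = 45.77273.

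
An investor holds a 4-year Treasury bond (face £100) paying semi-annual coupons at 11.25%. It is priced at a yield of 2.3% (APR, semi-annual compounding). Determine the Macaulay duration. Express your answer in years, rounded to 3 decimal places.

3.432 years

Periodic yield y = 0.0115. Discount each cash flow and weight by its period:
  t   CF        PV=CF/(1+0.0115)^t    t·PV
  1        5.625         5.5610         5.5610
  2        5.625         5.4978        10.9956
  3        5.625         5.4353        16.3060
  4        5.625         5.3735        21.4941
  5        5.625         5.3124        26.5621
  6        5.625         5.2520        31.5122
  7        5.625         5.1923        36.3462
  8      105.625        96.3917       771.1336
  Σ                    134.0162       919.9109
Price P = Σ PV = 134.0162.
Macaulay duration = Σ(t·PV) / P = 919.9109 / 134.0162 = 6.86418 half-year periods.
In years: 6.86418 / 2 = 3.43209 years.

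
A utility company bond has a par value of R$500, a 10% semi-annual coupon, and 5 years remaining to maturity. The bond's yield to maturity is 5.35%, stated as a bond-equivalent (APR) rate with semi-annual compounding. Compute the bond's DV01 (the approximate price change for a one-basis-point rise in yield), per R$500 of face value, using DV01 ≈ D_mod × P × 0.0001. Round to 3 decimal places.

Periodic yield y = 0.02675.
  t   CF        PV=CF/(1+0.02675)^t    t·PV
  1        25.00        24.3487        24.3487
  2        25.00        23.7143        47.4286
  3        25.00        23.0965        69.2895
  4        25.00        22.4947        89.9790
  5        25.00        21.9087       109.5435
  6        25.00        21.3379       128.0274
  7        25.00        20.7820       145.4739
  8        25.00        20.2406       161.9244
  9        25.00        19.7132       177.4190
  10      525.00       403.1923     4,031.9226
  Σ                    600.8288     4,985.3565
P = 600.8288; D_Mac = 8.29747 half-year periods = 4.14873 yrs; D_mod = 4.04065 yrs.
DV01 ≈ 4.04065 × 600.8288 × 0.0001 = 0.242774.

R$0.243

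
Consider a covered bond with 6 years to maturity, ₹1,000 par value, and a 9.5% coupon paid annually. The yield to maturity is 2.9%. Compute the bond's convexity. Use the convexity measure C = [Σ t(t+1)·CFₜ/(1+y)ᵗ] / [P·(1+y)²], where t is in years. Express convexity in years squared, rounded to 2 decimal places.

With y = 0.029:
  t   CF        PV=CF/(1+0.029)^t    t·PV        t(t+1)·PV
  1        95.00        92.3226        92.3226         184.6453
  2        95.00        89.7207       179.4415         538.3245
  3        95.00        87.1922       261.5765       1,046.3060
  4        95.00        84.7349       338.9394       1,694.6972
  5        95.00        82.3468       411.7340       2,470.4040
  6     1,095.00       922.4055     5,534.4328      38,741.0298
  Σ                  1,358.7227     6,818.4469      44,675.4068
P = 1,358.7227.
Convexity = Σ t(t+1)·PV / [P·(1+y)²] = 44,675.4068 / (1,358.7227 × 1.058841) = 31.05324.

31.05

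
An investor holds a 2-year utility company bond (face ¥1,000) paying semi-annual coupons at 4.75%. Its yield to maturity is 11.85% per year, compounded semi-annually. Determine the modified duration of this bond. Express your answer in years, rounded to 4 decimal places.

Periodic yield y = 0.05925. First find Macaulay duration:
  t   CF        PV=CF/(1+0.05925)^t    t·PV
  1        23.75        22.4215        22.4215
  2        23.75        21.1674        42.3347
  3        23.75        19.9833        59.9500
  4     1,023.75       813.2050     3,252.8199
  Σ                    876.7772     3,377.5262
P = 876.7772; Macaulay duration = 3,377.5262 / 876.7772 = 3.85221 half-year periods = 1.92610 years.
Modified duration = D_Mac / (1 + y) = 1.92610 / 1.05925 = 1.81836 years.

1.8184 years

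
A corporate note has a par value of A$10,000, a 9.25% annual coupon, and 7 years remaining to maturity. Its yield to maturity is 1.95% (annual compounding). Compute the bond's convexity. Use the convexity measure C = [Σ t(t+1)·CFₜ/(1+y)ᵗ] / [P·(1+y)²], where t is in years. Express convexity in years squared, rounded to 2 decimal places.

41.07

With y = 0.0195:
  t   CF        PV=CF/(1+0.0195)^t    t·PV        t(t+1)·PV
  1       925.00       907.3075       907.3075       1,814.6150
  2       925.00       889.9534     1,779.9068       5,339.7205
  3       925.00       872.9313     2,618.7938      10,475.1750
  4       925.00       856.2347     3,424.9387      17,124.6935
  5       925.00       839.8575     4,199.2873      25,195.7237
  6       925.00       823.7935     4,942.7609      34,599.3263
  7    10,925.00     9,543.5694    66,804.9856     534,439.8850
  Σ                 14,733.6472    84,677.9806     628,989.1390
P = 14,733.6472.
Convexity = Σ t(t+1)·PV / [P·(1+y)²] = 628,989.1390 / (14,733.6472 × 1.039380) = 41.07319.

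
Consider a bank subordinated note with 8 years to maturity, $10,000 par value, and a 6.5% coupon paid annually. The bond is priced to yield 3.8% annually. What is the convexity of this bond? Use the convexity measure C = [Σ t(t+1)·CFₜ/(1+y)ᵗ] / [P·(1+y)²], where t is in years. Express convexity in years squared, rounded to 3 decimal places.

With y = 0.038:
  t   CF        PV=CF/(1+0.038)^t    t·PV        t(t+1)·PV
  1       650.00       626.2042       626.2042       1,252.4085
  2       650.00       603.2796     1,206.5592       3,619.6777
  3       650.00       581.1942     1,743.5827       6,974.3308
  4       650.00       559.9174     2,239.6695      11,198.3475
  5       650.00       539.4194     2,697.0972      16,182.5830
  6       650.00       519.6719     3,118.0314      21,826.2199
  7       650.00       500.6473     3,504.5311      28,036.2490
  8    10,650.00     7,902.6142    63,220.9135     568,988.2213
  Σ                 11,832.9483    78,356.5888     658,078.0377
P = 11,832.9483.
Convexity = Σ t(t+1)·PV / [P·(1+y)²] = 658,078.0377 / (11,832.9483 × 1.077444) = 51.61664.

51.617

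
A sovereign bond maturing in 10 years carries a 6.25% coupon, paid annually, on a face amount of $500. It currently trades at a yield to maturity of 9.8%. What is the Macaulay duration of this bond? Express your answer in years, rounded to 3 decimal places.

Periodic yield y = 0.098. Discount each cash flow and weight by its year:
  t   CF        PV=CF/(1+0.098)^t    t·PV
  1        31.25        28.4608        28.4608
  2        31.25        25.9206        51.8412
  3        31.25        23.6071        70.8214
  4        31.25        21.5001        86.0004
  5        31.25        19.5812        97.9058
  6        31.25        17.8335       107.0009
  7        31.25        16.2418       113.6925
  8        31.25        14.7921       118.3372
  9        31.25        13.4719       121.2471
  10      531.25       208.5814     2,085.8138
  Σ                    389.9905     2,881.1211
Price P = Σ PV = 389.9905.
Macaulay duration = Σ(t·PV) / P = 2,881.1211 / 389.9905 = 7.38767 years.

7.388 years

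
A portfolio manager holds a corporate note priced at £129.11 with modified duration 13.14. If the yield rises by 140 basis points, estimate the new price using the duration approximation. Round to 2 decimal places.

£105.36

Duration approximation: ΔP/P ≈ -D_mod · Δy = -13.14 × (+0.014) = -0.183960.
New price ≈ 129.11 × (1 - 0.183960) = 105.3589244.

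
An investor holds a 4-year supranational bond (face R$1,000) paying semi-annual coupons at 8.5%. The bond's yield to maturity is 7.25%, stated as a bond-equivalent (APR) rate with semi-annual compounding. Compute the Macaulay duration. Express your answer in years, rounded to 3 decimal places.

3.486 years

Periodic yield y = 0.03625. Discount each cash flow and weight by its period:
  t   CF        PV=CF/(1+0.03625)^t    t·PV
  1        42.50        41.0133        41.0133
  2        42.50        39.5785        79.1571
  3        42.50        38.1940       114.5820
  4        42.50        36.8579       147.4317
  5        42.50        35.5686       177.8428
  6        42.50        34.3243       205.9458
  7        42.50        33.1236       231.8650
  8     1,042.50       784.0788     6,272.6305
  Σ                  1,042.7390     7,270.4681
Price P = Σ PV = 1,042.7390.
Macaulay duration = Σ(t·PV) / P = 7,270.4681 / 1,042.7390 = 6.97247 half-year periods.
In years: 6.97247 / 2 = 3.48624 years.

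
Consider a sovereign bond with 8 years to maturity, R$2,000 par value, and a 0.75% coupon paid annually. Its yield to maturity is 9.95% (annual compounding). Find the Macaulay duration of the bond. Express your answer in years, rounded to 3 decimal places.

Periodic yield y = 0.0995. Discount each cash flow and weight by its year:
  t   CF        PV=CF/(1+0.0995)^t    t·PV
  1        15.00        13.6426        13.6426
  2        15.00        12.4080        24.8159
  3        15.00        11.2851        33.8553
  4        15.00        10.2639        41.0554
  5        15.00         9.3350        46.6751
  6        15.00         8.4902        50.9414
  7        15.00         7.7219        54.0534
  8     2,015.00       943.4376     7,547.5008
  Σ                  1,016.5843     7,812.5399
Price P = Σ PV = 1,016.5843.
Macaulay duration = Σ(t·PV) / P = 7,812.5399 / 1,016.5843 = 7.68509 years.

7.685 years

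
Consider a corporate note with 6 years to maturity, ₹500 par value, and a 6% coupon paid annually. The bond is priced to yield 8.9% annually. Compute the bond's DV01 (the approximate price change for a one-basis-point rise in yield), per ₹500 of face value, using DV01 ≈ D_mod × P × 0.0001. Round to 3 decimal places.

₹0.205

Periodic yield y = 0.089.
  t   CF        PV=CF/(1+0.089)^t    t·PV
  1        30.00        27.5482        27.5482
  2        30.00        25.2968        50.5936
  3        30.00        23.2294        69.6881
  4        30.00        21.3309        85.3237
  5        30.00        19.5876        97.9381
  6       530.00       317.7669     1,906.6011
  Σ                    434.7598     2,237.6929
P = 434.7598; D_Mac = 5.14696 yrs; D_mod = 4.72632 yrs.
DV01 ≈ 4.72632 × 434.7598 × 0.0001 = 0.205481.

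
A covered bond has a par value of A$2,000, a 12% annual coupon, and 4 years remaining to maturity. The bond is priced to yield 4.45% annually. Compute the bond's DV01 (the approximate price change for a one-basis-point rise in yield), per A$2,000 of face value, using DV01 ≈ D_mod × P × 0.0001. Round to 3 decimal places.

Periodic yield y = 0.0445.
  t   CF        PV=CF/(1+0.0445)^t    t·PV
  1       240.00       229.7750       229.7750
  2       240.00       219.9857       439.9713
  3       240.00       210.6134       631.8401
  4     2,240.00     1,881.9767     7,527.9068
  Σ                  2,542.3507     8,829.4932
P = 2,542.3507; D_Mac = 3.47296 yrs; D_mod = 3.32500 yrs.
DV01 ≈ 3.32500 × 2,542.3507 × 0.0001 = 0.845332.

A$0.845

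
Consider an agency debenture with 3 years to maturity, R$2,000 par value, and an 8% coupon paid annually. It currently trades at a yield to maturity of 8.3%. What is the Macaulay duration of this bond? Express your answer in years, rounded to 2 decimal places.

Periodic yield y = 0.083. Discount each cash flow and weight by its year:
  t   CF        PV=CF/(1+0.083)^t    t·PV
  1       160.00       147.7378       147.7378
  2       160.00       136.4153       272.8306
  3     2,160.00     1,700.4677     5,101.4030
  Σ                  1,984.6207     5,521.9714
Price P = Σ PV = 1,984.6207.
Macaulay duration = Σ(t·PV) / P = 5,521.9714 / 1,984.6207 = 2.78238 years.

2.78 years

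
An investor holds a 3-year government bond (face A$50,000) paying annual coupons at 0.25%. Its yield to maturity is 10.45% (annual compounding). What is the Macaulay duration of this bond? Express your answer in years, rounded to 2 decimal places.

2.99 years

Periodic yield y = 0.1045. Discount each cash flow and weight by its year:
  t   CF        PV=CF/(1+0.1045)^t    t·PV
  1       125.00       113.1734       113.1734
  2       125.00       102.4657       204.9314
  3    50,125.00    37,201.2236   111,603.6709
  Σ                 37,416.8627   111,921.7757
Price P = Σ PV = 37,416.8627.
Macaulay duration = Σ(t·PV) / P = 111,921.7757 / 37,416.8627 = 2.99121 years.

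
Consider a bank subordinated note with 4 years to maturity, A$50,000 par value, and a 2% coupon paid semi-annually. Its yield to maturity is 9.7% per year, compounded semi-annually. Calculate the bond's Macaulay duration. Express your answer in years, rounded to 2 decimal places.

3.84 years

Periodic yield y = 0.0485. Discount each cash flow and weight by its period:
  t   CF        PV=CF/(1+0.0485)^t    t·PV
  1       500.00       476.8717       476.8717
  2       500.00       454.8133       909.6266
  3       500.00       433.7752     1,301.3255
  4       500.00       413.7102     1,654.8409
  5       500.00       394.5734     1,972.8671
  6       500.00       376.3218     2,257.9309
  7       500.00       358.9145     2,512.4012
  8    50,500.00    34,573.5440   276,588.3520
  Σ                 37,482.5241   287,674.2160
Price P = Σ PV = 37,482.5241.
Macaulay duration = Σ(t·PV) / P = 287,674.2160 / 37,482.5241 = 7.67489 half-year periods.
In years: 7.67489 / 2 = 3.83744 years.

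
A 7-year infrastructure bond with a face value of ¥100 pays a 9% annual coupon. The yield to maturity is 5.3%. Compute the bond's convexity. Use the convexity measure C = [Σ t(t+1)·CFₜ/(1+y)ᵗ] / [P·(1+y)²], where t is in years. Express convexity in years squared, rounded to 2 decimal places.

37.53

With y = 0.053:
  t   CF        PV=CF/(1+0.053)^t    t·PV        t(t+1)·PV
  1         9.00         8.5470         8.5470          17.0940
  2         9.00         8.1168        16.2336          48.7009
  3         9.00         7.7083        23.1248          92.4993
  4         9.00         7.3203        29.2812         146.4060
  5         9.00         6.9519        34.7593         208.5556
  6         9.00         6.6020        39.6117         277.2819
  7       109.00        75.9325       531.5277       4,252.2220
  Σ                    121.1787       683.0854       5,042.7598
P = 121.1787.
Convexity = Σ t(t+1)·PV / [P·(1+y)²] = 5,042.7598 / (121.1787 × 1.108809) = 37.53056.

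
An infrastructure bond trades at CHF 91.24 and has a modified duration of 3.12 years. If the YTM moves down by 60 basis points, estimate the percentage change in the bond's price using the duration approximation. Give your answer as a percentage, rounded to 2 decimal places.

+1.87%

Duration approximation: ΔP/P ≈ -D_mod · Δy = -3.12 × (-0.006) = +0.018720.
As a percentage: +1.8720%.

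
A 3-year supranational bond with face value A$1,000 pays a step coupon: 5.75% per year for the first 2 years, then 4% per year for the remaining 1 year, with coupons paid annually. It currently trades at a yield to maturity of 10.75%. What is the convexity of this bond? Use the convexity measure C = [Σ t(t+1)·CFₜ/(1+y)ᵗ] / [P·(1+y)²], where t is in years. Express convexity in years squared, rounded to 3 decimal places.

9.029

With y = 0.1075:
  t   CF        PV=CF/(1+0.1075)^t    t·PV        t(t+1)·PV
  1        57.50        51.9187        51.9187         103.8375
  2        57.50        46.8792        93.7584         281.2753
  3     1,040.00       765.6004     2,296.8011       9,187.2044
  Σ                    864.3983     2,442.4783       9,572.3172
P = 864.3983.
Convexity = Σ t(t+1)·PV / [P·(1+y)²] = 9,572.3172 / (864.3983 × 1.226556) = 9.02850.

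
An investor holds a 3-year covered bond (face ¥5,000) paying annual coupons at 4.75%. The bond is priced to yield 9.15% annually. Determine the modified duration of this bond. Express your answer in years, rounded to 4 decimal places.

2.6177 years

Periodic yield y = 0.0915. First find Macaulay duration:
  t   CF        PV=CF/(1+0.0915)^t    t·PV
  1       237.50       217.5905       217.5905
  2       237.50       199.3500       398.6999
  3     5,237.50     4,027.6601    12,082.9804
  Σ                  4,444.6006    12,699.2708
P = 4,444.6006; Macaulay duration = 12,699.2708 / 4,444.6006 = 2.85724 years.
Modified duration = D_Mac / (1 + y) = 2.85724 / 1.0915 = 2.61771 years.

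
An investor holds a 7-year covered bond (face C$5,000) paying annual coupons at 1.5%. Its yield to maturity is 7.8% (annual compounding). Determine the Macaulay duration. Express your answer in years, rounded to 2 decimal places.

6.61 years

Periodic yield y = 0.078. Discount each cash flow and weight by its year:
  t   CF        PV=CF/(1+0.078)^t    t·PV
  1        75.00        69.5733        69.5733
  2        75.00        64.5392       129.0784
  3        75.00        59.8694       179.6082
  4        75.00        55.5375       222.1499
  5        75.00        51.5190       257.5950
  6        75.00        47.7913       286.7477
  7     5,075.00     2,999.8858    20,999.2005
  Σ                  3,348.7155    22,143.9532
Price P = Σ PV = 3,348.7155.
Macaulay duration = Σ(t·PV) / P = 22,143.9532 / 3,348.7155 = 6.61267 years.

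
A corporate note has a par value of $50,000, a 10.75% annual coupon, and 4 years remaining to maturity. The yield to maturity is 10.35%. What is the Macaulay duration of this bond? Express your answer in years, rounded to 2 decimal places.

3.46 years

Periodic yield y = 0.1035. Discount each cash flow and weight by its year:
  t   CF        PV=CF/(1+0.1035)^t    t·PV
  1     5,375.00     4,870.8654     4,870.8654
  2     5,375.00     4,414.0149     8,828.0298
  3     5,375.00     4,000.0135    12,000.0405
  4    55,375.00    37,344.3057   149,377.2227
  Σ                 50,629.1995   175,076.1584
Price P = Σ PV = 50,629.1995.
Macaulay duration = Σ(t·PV) / P = 175,076.1584 / 50,629.1995 = 3.45801 years.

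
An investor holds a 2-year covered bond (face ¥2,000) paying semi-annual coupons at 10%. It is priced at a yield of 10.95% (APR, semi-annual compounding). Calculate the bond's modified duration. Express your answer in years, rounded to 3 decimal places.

1.764 years

Periodic yield y = 0.05475. First find Macaulay duration:
  t   CF        PV=CF/(1+0.05475)^t    t·PV
  1       100.00        94.8092        94.8092
  2       100.00        89.8878       179.7757
  3       100.00        85.2219       255.6658
  4     2,100.00     1,696.7629     6,787.0516
  Σ                  1,966.6819     7,317.3023
P = 1,966.6819; Macaulay duration = 7,317.3023 / 1,966.6819 = 3.72063 half-year periods = 1.86032 years.
Modified duration = D_Mac / (1 + y) = 1.86032 / 1.05475 = 1.76375 years.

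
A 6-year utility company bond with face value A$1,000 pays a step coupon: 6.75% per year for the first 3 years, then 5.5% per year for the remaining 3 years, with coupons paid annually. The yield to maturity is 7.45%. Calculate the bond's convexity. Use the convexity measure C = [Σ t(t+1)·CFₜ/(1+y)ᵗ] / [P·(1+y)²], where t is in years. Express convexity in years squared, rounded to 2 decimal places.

29.36

With y = 0.0745:
  t   CF        PV=CF/(1+0.0745)^t    t·PV        t(t+1)·PV
  1        67.50        62.8199        62.8199         125.6398
  2        67.50        58.4643       116.9286         350.7859
  3        67.50        54.4107       163.2322         652.9287
  4        55.00        41.2607       165.0430         825.2148
  5        55.00        38.3999       191.9997       1,151.9983
  6     1,055.00       685.5102     4,113.0614      28,791.4297
  Σ                    940.8659     4,813.0848      31,897.9973
P = 940.8659.
Convexity = Σ t(t+1)·PV / [P·(1+y)²] = 31,897.9973 / (940.8659 × 1.154550) = 29.36452.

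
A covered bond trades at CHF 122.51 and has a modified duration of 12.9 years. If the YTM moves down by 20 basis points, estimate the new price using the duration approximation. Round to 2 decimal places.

CHF 125.67

Duration approximation: ΔP/P ≈ -D_mod · Δy = -12.9 × (-0.002) = +0.025800.
New price ≈ 122.51 × (1 + 0.025800) = 125.670758.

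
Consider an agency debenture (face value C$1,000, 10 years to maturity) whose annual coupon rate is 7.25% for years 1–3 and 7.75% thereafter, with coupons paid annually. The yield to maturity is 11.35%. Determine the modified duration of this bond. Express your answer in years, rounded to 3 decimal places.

6.309 years

Periodic yield y = 0.1135. First find Macaulay duration:
  t   CF        PV=CF/(1+0.1135)^t    t·PV
  1        72.50        65.1100        65.1100
  2        72.50        58.4733       116.9466
  3        72.50        52.5131       157.5392
  4        77.50        50.4128       201.6512
  5        77.50        45.2742       226.3709
  6        77.50        40.6593       243.9561
  7        77.50        36.5149       255.6043
  8        77.50        32.7929       262.3433
  9        77.50        29.4503       265.0527
  10    1,077.50       367.7181     3,677.1815
  Σ                    778.9190     5,471.7557
P = 778.9190; Macaulay duration = 5,471.7557 / 778.9190 = 7.02481 years.
Modified duration = D_Mac / (1 + y) = 7.02481 / 1.1135 = 6.30876 years.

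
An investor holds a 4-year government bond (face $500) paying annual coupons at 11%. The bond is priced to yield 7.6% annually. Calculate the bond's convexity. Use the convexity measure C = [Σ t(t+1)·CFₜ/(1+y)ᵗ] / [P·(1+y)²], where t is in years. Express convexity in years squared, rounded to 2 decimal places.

14.27

With y = 0.076:
  t   CF        PV=CF/(1+0.076)^t    t·PV        t(t+1)·PV
  1        55.00        51.1152        51.1152         102.2305
  2        55.00        47.5049        95.0097         285.0292
  3        55.00        44.1495       132.4485         529.7941
  4       555.00       414.0415     1,656.1661       8,280.8305
  Σ                    556.8111     1,934.7396       9,197.8843
P = 556.8111.
Convexity = Σ t(t+1)·PV / [P·(1+y)²] = 9,197.8843 / (556.8111 × 1.157776) = 14.26775.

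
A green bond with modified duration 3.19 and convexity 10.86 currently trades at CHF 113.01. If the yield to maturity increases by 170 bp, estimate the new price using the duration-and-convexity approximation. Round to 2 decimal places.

CHF 107.06

Duration effect: -D_mod·Δy = -3.19 × (+0.017) = -0.054230
Convexity effect: ½·C·(Δy)² = 0.5 × 10.86 × (0.017)² = +0.00156927
ΔP/P ≈ -0.054230 + 0.00156927 = -0.05266073
New price ≈ 113.01 × (1 - 0.05266073) = 107.0588109027.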